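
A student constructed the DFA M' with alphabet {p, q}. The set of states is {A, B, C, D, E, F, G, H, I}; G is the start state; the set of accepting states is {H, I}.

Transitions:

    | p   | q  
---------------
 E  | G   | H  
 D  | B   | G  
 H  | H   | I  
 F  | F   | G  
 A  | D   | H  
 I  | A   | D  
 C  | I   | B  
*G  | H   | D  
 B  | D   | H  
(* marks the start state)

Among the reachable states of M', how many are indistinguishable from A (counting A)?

2

Reachable states from the start: {A,B,D,G,H,I}. Unreachable: {C,E,F} — drop them.
Initial partition by acceptance: {H,I} | {A,B,D,G}.
Split {H,I} by δ(·,p) → {H} and {I}.
On input p, block {A,B,D,G} splits into {A,B,D} and {G}.
Split {A,B,D} by δ(·,q) → {A,B} and {D}.
The partition is now stable with 5 blocks: {H} | {A,B} | {I} | {G} | {D}.
State A belongs to the block {A,B}, which has 2 states.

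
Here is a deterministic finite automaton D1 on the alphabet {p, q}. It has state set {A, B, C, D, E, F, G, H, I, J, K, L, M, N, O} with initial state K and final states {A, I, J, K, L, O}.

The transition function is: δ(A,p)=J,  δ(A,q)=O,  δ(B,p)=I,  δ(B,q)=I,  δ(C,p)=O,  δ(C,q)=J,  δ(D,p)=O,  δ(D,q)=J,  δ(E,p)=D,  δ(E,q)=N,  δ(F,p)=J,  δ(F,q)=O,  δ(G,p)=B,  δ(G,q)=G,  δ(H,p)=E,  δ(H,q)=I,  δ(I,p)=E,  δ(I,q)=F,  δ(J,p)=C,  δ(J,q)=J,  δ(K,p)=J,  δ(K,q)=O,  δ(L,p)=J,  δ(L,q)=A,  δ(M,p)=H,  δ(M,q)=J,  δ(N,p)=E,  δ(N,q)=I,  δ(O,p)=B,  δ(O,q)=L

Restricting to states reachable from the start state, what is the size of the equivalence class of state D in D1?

States {G,H,M} cannot be reached from the start state, so discard them.
P0 = {A,I,J,K,L,O} | {B,C,D,E,F,N}.
Refine {A,I,J,K,L,O} on symbol p: members go to different blocks, giving {A,K,L} and {I,J,O}.
On input q, block {A,K,L} splits into {A,K} and {L}.
Refine {B,C,D,E,F,N} on symbol p: members go to different blocks, giving {B,C,D,F} and {E,N}.
Refine {I,J,O} on symbol p: members go to different blocks, giving {J,O} and {I}.
Split {B,C,D,F} by δ(·,p) → {C,D,F} and {B}.
Split {J,O} by δ(·,p) → {J} and {O}.
Refine {C,D,F} on symbol p: members go to different blocks, giving {C,D} and {F}.
On input p, block {E,N} splits into {E} and {N}.
The partition is now stable with 10 blocks: {A,K} | {C,D} | {J} | {L} | {E} | {I} | {B} | {O} | {F} | {N}.
State D belongs to the block {C,D}, which has 2 states.

2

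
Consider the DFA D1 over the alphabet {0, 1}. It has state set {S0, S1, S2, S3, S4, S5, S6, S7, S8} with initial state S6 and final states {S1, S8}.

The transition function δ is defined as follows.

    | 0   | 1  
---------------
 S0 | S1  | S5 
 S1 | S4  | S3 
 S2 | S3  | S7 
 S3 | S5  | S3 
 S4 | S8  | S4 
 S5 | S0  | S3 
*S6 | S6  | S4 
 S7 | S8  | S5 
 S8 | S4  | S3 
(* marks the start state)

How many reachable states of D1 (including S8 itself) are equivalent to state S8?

Reachable states from the start: {S0,S1,S3,S4,S5,S6,S8}. Unreachable: {S2,S7} — drop them.
P0 = {S1,S8} | {S0,S3,S4,S5,S6}.
On input 0, block {S0,S3,S4,S5,S6} splits into {S3,S5,S6} and {S0,S4}.
On input 0, block {S3,S5,S6} splits into {S3,S6} and {S5}.
Refine {S3,S6} on symbol 0: members go to different blocks, giving {S3} and {S6}.
Refine {S0,S4} on symbol 1: members go to different blocks, giving {S0} and {S4}.
No further refinement is possible. Final partition (6 blocks): {S1,S8} | {S3} | {S0} | {S5} | {S6} | {S4}.
State S8 belongs to the block {S1,S8}, which has 2 states.

2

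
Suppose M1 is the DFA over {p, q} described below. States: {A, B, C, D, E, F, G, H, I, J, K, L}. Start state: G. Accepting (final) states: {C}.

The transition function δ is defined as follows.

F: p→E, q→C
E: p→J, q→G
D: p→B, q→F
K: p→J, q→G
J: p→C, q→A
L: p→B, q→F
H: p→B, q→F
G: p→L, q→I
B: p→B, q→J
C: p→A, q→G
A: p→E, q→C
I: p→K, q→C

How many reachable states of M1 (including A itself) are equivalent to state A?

3

Reachable states from the start: {A,B,C,E,F,G,I,J,K,L}. Unreachable: {D,H} — drop them.
P0 = {C} | {A,B,E,F,G,I,J,K,L}.
Refine {A,B,E,F,G,I,J,K,L} on symbol p: members go to different blocks, giving {A,B,E,F,G,I,K,L} and {J}.
Refine {A,B,E,F,G,I,K,L} on symbol p: members go to different blocks, giving {A,B,F,G,I,L} and {E,K}.
Refine {A,B,F,G,I,L} on symbol p: members go to different blocks, giving {A,F,I} and {B,G,L}.
Split {B,G,L} by δ(·,q) → {G,L} and {B}.
Refine {G,L} on symbol p: members go to different blocks, giving {G} and {L}.
Stable partition: {C} | {A,F,I} | {J} | {E,K} | {G} | {B} | {L} — 7 equivalence classes.
The equivalence class containing A is {A,F,I}, of size 3.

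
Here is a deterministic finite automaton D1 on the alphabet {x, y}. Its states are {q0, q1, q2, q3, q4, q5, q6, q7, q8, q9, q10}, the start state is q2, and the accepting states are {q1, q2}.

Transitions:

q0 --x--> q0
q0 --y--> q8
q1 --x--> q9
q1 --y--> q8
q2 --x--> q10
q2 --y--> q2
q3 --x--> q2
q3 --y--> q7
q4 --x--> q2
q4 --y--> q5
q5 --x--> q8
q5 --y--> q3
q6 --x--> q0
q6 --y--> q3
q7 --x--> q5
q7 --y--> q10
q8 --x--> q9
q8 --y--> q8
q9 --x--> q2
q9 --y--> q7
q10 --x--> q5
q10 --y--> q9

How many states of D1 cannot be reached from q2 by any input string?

4

No path from q2 leads to q0, q1, q4, q6; the other 7 states are all reachable.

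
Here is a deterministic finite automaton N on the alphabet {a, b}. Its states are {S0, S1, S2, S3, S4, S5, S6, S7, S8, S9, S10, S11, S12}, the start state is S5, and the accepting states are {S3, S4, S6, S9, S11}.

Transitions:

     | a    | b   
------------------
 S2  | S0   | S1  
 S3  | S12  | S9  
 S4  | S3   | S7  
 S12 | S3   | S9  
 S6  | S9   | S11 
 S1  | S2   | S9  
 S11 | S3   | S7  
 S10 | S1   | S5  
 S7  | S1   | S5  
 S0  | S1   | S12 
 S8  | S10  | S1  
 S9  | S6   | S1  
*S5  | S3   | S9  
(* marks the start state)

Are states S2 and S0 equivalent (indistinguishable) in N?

Reachable states from the start: {S0,S1,S2,S3,S5,S6,S7,S9,S11,S12}. Unreachable: {S4,S8,S10} — drop them.
Initial partition by acceptance: {S3,S6,S9,S11} | {S0,S1,S2,S5,S7,S12}.
Refine {S3,S6,S9,S11} on symbol a: members go to different blocks, giving {S6,S9,S11} and {S3}.
Refine {S6,S9,S11} on symbol a: members go to different blocks, giving {S6,S9} and {S11}.
Refine {S6,S9} on symbol b: members go to different blocks, giving {S6} and {S9}.
On input a, block {S0,S1,S2,S5,S7,S12} splits into {S0,S1,S2,S7} and {S5,S12}.
On input b, block {S0,S1,S2,S7} splits into {S0,S7} and {S1} and {S2}.
The partition is now stable with 8 blocks: {S6} | {S0,S7} | {S3} | {S11} | {S9} | {S5,S12} | {S1} | {S2}.
S2 and S0 end up in different blocks, so they are distinguishable. For instance, the string 'ab' is accepted from only S0.

No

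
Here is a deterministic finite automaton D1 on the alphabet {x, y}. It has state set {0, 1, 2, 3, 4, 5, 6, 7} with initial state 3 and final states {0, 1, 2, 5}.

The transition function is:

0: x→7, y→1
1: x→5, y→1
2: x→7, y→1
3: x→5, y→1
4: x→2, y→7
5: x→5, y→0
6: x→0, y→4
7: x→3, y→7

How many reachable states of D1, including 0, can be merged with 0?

States {2,4,6} cannot be reached from the start state, so discard them.
P0 = {0,1,5} | {3,7}.
Refine {0,1,5} on symbol x: members go to different blocks, giving {1,5} and {0}.
Split {1,5} by δ(·,y) → {1} and {5}.
On input x, block {3,7} splits into {3} and {7}.
No further refinement is possible. Final partition (5 blocks): {1} | {3} | {0} | {5} | {7}.
The equivalence class containing 0 is {0}, of size 1.

1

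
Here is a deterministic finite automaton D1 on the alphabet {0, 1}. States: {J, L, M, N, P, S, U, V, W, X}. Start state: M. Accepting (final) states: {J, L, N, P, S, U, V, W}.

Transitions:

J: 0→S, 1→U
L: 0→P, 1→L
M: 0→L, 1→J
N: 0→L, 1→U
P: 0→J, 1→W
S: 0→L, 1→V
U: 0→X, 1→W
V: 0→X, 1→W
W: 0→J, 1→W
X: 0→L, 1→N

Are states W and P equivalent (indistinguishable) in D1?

Every state is reachable, so we keep all 10.
Start with accepting vs non-accepting: {J,L,N,P,S,U,V,W} | {M,X}.
On input 0, block {J,L,N,P,S,U,V,W} splits into {J,L,N,P,S,W} and {U,V}.
Refine {J,L,N,P,S,W} on symbol 1: members go to different blocks, giving {L,P,W} and {J,N,S}.
Refine {L,P,W} on symbol 0: members go to different blocks, giving {P,W} and {L}.
Refine {J,N,S} on symbol 0: members go to different blocks, giving {N,S} and {J}.
On input 1, block {M,X} splits into {X} and {M}.
Stable partition: {P,W} | {X} | {U,V} | {N,S} | {L} | {J} | {M} — 7 equivalence classes.
W and P lie in the same block of the stable partition, so they are equivalent — no string distinguishes them.

Yes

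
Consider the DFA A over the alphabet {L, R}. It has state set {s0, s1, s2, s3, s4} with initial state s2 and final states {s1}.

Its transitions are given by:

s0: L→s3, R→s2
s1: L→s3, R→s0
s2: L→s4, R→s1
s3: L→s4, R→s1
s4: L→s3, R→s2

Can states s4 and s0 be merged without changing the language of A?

Yes

All states are reachable from the start state.
Initial partition by acceptance: {s1} | {s0,s2,s3,s4}.
On input R, block {s0,s2,s3,s4} splits into {s0,s4} and {s2,s3}.
The partition is now stable with 3 blocks: {s1} | {s0,s4} | {s2,s3}.
s4 and s0 lie in the same block of the stable partition, so they are equivalent — no string distinguishes them.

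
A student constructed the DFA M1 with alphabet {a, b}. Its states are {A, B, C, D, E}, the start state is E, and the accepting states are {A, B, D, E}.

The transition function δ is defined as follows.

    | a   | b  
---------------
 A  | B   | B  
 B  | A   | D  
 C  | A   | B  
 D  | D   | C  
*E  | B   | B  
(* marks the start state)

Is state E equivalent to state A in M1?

Yes

All states are reachable from the start state.
Initial partition by acceptance: {A,B,D,E} | {C}.
On input b, block {A,B,D,E} splits into {A,B,E} and {D}.
Split {A,B,E} by δ(·,b) → {A,E} and {B}.
No further refinement is possible. Final partition (4 blocks): {A,E} | {C} | {D} | {B}.
E and A lie in the same block of the stable partition, so they are equivalent — no string distinguishes them.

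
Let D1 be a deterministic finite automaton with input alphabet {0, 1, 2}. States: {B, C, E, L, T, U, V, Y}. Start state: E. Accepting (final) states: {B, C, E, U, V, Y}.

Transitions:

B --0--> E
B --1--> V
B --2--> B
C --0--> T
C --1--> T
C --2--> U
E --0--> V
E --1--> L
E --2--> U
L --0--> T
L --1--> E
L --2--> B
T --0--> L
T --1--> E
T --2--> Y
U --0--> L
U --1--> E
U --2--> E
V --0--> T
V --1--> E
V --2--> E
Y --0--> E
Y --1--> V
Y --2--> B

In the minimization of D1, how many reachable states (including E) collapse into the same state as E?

States {C} cannot be reached from the start state, so discard them.
P0 = {B,E,U,V,Y} | {L,T}.
On input 0, block {B,E,U,V,Y} splits into {B,E,Y} and {U,V}.
Refine {B,E,Y} on symbol 0: members go to different blocks, giving {B,Y} and {E}.
The partition is now stable with 4 blocks: {B,Y} | {L,T} | {U,V} | {E}.
The equivalence class containing E is {E}, of size 1.

1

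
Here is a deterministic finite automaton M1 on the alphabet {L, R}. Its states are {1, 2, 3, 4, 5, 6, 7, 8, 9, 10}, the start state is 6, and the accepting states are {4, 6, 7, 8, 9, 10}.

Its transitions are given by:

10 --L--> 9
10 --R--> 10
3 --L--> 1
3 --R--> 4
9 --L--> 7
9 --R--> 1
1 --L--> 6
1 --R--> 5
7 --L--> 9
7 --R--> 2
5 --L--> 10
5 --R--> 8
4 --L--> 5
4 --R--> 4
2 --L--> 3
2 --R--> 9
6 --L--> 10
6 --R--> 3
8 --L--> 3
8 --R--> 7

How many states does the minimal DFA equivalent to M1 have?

All states are reachable from the start state.
Start with accepting vs non-accepting: {4,6,7,8,9,10} | {1,2,3,5}.
Refine {4,6,7,8,9,10} on symbol L: members go to different blocks, giving {6,7,9,10} and {4,8}.
Split {6,7,9,10} by δ(·,R) → {6,7,9} and {10}.
On input L, block {6,7,9} splits into {7,9} and {6}.
Refine {1,2,3,5} on symbol L: members go to different blocks, giving {2,3} and {1} and {5}.
Refine {7,9} on symbol R: members go to different blocks, giving {7} and {9}.
Split {2,3} by δ(·,L) → {2} and {3}.
Refine {4,8} on symbol L: members go to different blocks, giving {4} and {8}.
No further refinement is possible. Final partition (10 blocks): {7} | {2} | {4} | {10} | {6} | {1} | {5} | {9} | {3} | {8}.

10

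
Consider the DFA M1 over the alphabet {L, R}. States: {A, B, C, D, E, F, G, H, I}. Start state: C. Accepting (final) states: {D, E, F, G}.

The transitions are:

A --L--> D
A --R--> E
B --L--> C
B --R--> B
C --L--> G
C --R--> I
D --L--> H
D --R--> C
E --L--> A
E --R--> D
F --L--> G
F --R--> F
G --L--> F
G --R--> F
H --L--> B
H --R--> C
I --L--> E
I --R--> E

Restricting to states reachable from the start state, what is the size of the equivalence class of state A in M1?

All states are reachable from the start state.
Start with accepting vs non-accepting: {D,E,F,G} | {A,B,C,H,I}.
On input L, block {D,E,F,G} splits into {D,E} and {F,G}.
Refine {D,E} on symbol R: members go to different blocks, giving {D} and {E}.
Split {A,B,C,H,I} by δ(·,L) → {B,H} and {A} and {C} and {I}.
Split {B,H} by δ(·,L) → {B} and {H}.
Stable partition: {D} | {B} | {F,G} | {E} | {A} | {C} | {I} | {H} — 8 equivalence classes.
The equivalence class containing A is {A}, of size 1.

1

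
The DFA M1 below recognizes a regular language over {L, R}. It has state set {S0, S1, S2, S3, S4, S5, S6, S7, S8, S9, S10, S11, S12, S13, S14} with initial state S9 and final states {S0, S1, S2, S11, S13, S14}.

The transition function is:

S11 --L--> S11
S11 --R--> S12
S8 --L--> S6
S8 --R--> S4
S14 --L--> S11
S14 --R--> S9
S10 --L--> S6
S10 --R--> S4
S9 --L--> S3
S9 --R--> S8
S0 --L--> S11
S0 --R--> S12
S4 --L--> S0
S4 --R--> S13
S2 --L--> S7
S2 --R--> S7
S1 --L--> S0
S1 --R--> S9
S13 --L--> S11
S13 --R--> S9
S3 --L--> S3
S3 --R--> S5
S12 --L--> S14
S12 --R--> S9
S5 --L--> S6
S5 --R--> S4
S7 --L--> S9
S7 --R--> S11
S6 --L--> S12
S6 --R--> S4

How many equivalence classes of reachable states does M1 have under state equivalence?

7

First remove the unreachable states {S1,S2,S7,S10}; 11 states remain.
Initial partition by acceptance: {S0,S11,S13,S14} | {S3,S4,S5,S6,S8,S9,S12}.
Refine {S3,S4,S5,S6,S8,S9,S12} on symbol L: members go to different blocks, giving {S3,S5,S6,S8,S9} and {S4,S12}.
Split {S0,S11,S13,S14} by δ(·,R) → {S0,S11} and {S13,S14}.
Split {S3,S5,S6,S8,S9} by δ(·,L) → {S3,S5,S8,S9} and {S6}.
Refine {S3,S5,S8,S9} on symbol L: members go to different blocks, giving {S3,S9} and {S5,S8}.
Refine {S4,S12} on symbol L: members go to different blocks, giving {S4} and {S12}.
The partition is now stable with 7 blocks: {S0,S11} | {S3,S9} | {S4} | {S13,S14} | {S6} | {S5,S8} | {S12}.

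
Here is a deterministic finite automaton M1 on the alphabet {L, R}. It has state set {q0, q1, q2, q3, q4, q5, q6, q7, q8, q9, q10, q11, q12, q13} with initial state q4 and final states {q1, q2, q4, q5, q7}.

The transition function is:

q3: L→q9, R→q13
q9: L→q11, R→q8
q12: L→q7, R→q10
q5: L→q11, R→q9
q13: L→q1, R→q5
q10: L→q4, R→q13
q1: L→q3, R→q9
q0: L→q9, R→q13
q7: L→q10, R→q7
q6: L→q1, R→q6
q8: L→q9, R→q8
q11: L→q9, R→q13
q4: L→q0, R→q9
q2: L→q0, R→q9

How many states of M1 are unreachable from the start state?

No path from q4 leads to q2, q6, q7, q10, q12; the other 9 states are all reachable.

5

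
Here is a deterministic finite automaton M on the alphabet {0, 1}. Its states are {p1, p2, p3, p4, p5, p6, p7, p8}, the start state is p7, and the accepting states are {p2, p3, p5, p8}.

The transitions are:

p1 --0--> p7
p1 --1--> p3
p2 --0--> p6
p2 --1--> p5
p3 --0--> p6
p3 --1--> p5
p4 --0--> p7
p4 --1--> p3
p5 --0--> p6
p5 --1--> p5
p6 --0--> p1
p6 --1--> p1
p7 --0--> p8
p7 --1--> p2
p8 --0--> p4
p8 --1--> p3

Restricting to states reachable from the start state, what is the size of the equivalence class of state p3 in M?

Start with accepting vs non-accepting: {p2,p3,p5,p8} | {p1,p4,p6,p7}.
Split {p1,p4,p6,p7} by δ(·,0) → {p1,p4,p6} and {p7}.
Split {p1,p4,p6} by δ(·,0) → {p1,p4} and {p6}.
On input 0, block {p2,p3,p5,p8} splits into {p2,p3,p5} and {p8}.
Stable partition: {p2,p3,p5} | {p1,p4} | {p7} | {p6} | {p8} — 5 equivalence classes.
State p3 belongs to the block {p2,p3,p5}, which has 3 states.

3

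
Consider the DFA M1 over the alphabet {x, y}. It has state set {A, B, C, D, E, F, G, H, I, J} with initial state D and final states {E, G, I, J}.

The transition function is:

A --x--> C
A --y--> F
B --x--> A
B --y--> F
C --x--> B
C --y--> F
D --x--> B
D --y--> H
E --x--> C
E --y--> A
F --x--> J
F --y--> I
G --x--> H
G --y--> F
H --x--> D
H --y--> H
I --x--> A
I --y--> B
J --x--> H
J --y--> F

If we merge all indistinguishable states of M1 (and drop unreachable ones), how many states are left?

States {E,G} cannot be reached from the start state, so discard them.
Start with accepting vs non-accepting: {I,J} | {A,B,C,D,F,H}.
On input x, block {A,B,C,D,F,H} splits into {A,B,C,D,H} and {F}.
On input y, block {I,J} splits into {I} and {J}.
On input y, block {A,B,C,D,H} splits into {A,B,C} and {D,H}.
On input x, block {D,H} splits into {D} and {H}.
Stable partition: {I} | {A,B,C} | {F} | {J} | {D} | {H} — 6 equivalence classes.

6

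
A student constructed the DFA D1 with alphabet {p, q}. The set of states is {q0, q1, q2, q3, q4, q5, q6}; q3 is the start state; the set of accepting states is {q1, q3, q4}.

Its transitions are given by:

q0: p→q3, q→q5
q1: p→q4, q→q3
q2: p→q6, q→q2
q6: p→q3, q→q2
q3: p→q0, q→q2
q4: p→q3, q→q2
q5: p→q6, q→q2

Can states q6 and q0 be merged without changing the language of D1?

First remove the unreachable states {q1,q4}; 5 states remain.
Initial partition by acceptance: {q3} | {q0,q2,q5,q6}.
Refine {q0,q2,q5,q6} on symbol p: members go to different blocks, giving {q0,q6} and {q2,q5}.
Stable partition: {q3} | {q0,q6} | {q2,q5} — 3 equivalence classes.
q6 and q0 lie in the same block of the stable partition, so they are equivalent — no string distinguishes them.

Yes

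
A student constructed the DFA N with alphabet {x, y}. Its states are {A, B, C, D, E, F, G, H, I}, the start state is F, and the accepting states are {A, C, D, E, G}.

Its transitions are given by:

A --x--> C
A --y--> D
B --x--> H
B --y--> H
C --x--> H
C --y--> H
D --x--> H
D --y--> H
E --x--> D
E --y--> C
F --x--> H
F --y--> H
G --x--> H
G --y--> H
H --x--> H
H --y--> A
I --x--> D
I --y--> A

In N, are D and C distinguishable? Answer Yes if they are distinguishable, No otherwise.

States {B,E,G,I} cannot be reached from the start state, so discard them.
Start with accepting vs non-accepting: {A,C,D} | {F,H}.
On input x, block {A,C,D} splits into {C,D} and {A}.
On input y, block {F,H} splits into {F} and {H}.
The partition is now stable with 4 blocks: {C,D} | {F} | {A} | {H}.
D and C lie in the same block of the stable partition, so they are equivalent — no string distinguishes them.

No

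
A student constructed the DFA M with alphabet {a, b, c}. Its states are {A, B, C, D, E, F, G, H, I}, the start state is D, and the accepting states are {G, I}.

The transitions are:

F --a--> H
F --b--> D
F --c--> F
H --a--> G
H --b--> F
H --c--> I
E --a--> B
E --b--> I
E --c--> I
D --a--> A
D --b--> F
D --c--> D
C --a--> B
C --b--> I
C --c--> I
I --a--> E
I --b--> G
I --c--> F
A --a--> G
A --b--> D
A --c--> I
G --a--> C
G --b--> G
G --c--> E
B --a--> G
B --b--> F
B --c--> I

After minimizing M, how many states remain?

Initial partition by acceptance: {G,I} | {A,B,C,D,E,F,H}.
On input a, block {A,B,C,D,E,F,H} splits into {C,D,E,F} and {A,B,H}.
On input b, block {C,D,E,F} splits into {C,E} and {D,F}.
Split {G,I} by δ(·,c) → {G} and {I}.
Stable partition: {G} | {C,E} | {A,B,H} | {D,F} | {I} — 5 equivalence classes.

5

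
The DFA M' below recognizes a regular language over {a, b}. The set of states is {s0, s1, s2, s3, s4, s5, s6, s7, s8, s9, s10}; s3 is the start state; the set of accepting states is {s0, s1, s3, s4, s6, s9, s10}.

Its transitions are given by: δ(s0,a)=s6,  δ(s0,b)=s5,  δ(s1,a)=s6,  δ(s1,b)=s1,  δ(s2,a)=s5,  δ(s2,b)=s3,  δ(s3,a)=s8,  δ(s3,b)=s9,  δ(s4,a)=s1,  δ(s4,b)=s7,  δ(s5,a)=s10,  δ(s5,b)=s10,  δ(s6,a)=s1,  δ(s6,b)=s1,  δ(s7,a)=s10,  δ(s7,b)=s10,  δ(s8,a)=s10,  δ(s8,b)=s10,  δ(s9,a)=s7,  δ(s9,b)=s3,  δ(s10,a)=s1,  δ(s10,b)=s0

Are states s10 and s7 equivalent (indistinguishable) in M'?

States {s2,s4} cannot be reached from the start state, so discard them.
P0 = {s0,s1,s3,s6,s9,s10} | {s5,s7,s8}.
On input a, block {s0,s1,s3,s6,s9,s10} splits into {s0,s1,s6,s10} and {s3,s9}.
On input b, block {s0,s1,s6,s10} splits into {s1,s6,s10} and {s0}.
Refine {s1,s6,s10} on symbol b: members go to different blocks, giving {s1,s6} and {s10}.
The partition is now stable with 5 blocks: {s1,s6} | {s5,s7,s8} | {s3,s9} | {s0} | {s10}.
s10 and s7 end up in different blocks, so they are distinguishable. For instance, the string 'ε' is accepted from only s10.

No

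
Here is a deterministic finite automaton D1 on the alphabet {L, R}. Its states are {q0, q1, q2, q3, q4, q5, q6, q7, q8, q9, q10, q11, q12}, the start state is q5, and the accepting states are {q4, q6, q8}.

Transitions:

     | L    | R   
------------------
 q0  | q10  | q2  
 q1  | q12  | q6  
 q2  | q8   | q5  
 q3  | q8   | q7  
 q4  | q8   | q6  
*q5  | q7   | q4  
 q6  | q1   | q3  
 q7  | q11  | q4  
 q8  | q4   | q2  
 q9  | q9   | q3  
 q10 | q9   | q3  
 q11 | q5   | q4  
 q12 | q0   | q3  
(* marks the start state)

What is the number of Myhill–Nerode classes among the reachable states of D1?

Every state is reachable, so we keep all 13.
Initial partition by acceptance: {q4,q6,q8} | {q0,q1,q2,q3,q5,q7,q9,q10,q11,q12}.
Split {q4,q6,q8} by δ(·,L) → {q4,q8} and {q6}.
Refine {q4,q8} on symbol R: members go to different blocks, giving {q4} and {q8}.
On input L, block {q0,q1,q2,q3,q5,q7,q9,q10,q11,q12} splits into {q0,q1,q5,q7,q9,q10,q11,q12} and {q2,q3}.
Split {q0,q1,q5,q7,q9,q10,q11,q12} by δ(·,R) → {q0,q9,q10,q12} and {q5,q7,q11} and {q1}.
The partition is now stable with 7 blocks: {q4} | {q0,q9,q10,q12} | {q6} | {q8} | {q2,q3} | {q5,q7,q11} | {q1}.

7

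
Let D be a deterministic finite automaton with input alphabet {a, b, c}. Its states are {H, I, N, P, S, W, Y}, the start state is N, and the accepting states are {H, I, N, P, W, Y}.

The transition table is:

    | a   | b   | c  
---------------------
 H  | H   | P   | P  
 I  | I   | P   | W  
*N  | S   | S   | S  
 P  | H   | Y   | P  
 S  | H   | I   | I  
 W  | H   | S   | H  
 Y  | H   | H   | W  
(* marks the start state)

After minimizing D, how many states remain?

All states are reachable from the start state.
Initial partition by acceptance: {H,I,N,P,W,Y} | {S}.
On input a, block {H,I,N,P,W,Y} splits into {H,I,P,W,Y} and {N}.
Refine {H,I,P,W,Y} on symbol b: members go to different blocks, giving {H,I,P,Y} and {W}.
On input c, block {H,I,P,Y} splits into {H,P} and {I,Y}.
On input b, block {H,P} splits into {P} and {H}.
Refine {I,Y} on symbol a: members go to different blocks, giving {Y} and {I}.
No further refinement is possible. Final partition (7 blocks): {P} | {S} | {N} | {W} | {Y} | {H} | {I}.

7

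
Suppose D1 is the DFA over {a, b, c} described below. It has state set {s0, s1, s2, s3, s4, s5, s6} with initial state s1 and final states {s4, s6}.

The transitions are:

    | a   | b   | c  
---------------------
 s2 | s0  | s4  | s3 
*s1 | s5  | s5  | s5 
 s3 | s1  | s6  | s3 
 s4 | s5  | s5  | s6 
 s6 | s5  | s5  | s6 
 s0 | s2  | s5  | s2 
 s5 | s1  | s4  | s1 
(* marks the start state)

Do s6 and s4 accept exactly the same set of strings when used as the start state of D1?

States {s0,s2,s3} cannot be reached from the start state, so discard them.
Initial partition by acceptance: {s4,s6} | {s1,s5}.
Refine {s1,s5} on symbol b: members go to different blocks, giving {s1} and {s5}.
The partition is now stable with 3 blocks: {s4,s6} | {s1} | {s5}.
s6 and s4 lie in the same block of the stable partition, so they are equivalent — no string distinguishes them.

Yes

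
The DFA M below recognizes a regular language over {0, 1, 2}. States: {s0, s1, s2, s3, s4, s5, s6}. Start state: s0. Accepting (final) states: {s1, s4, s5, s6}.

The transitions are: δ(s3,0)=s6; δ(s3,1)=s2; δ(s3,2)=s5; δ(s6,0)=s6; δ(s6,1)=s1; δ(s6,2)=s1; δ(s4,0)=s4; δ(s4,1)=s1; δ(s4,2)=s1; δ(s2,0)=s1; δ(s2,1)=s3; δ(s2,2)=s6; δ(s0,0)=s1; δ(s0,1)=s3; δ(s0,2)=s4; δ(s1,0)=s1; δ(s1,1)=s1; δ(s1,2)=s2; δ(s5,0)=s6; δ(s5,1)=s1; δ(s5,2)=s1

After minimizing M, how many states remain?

P0 = {s1,s4,s5,s6} | {s0,s2,s3}.
Refine {s1,s4,s5,s6} on symbol 2: members go to different blocks, giving {s4,s5,s6} and {s1}.
Split {s0,s2,s3} by δ(·,0) → {s0,s2} and {s3}.
The partition is now stable with 4 blocks: {s4,s5,s6} | {s0,s2} | {s1} | {s3}.

4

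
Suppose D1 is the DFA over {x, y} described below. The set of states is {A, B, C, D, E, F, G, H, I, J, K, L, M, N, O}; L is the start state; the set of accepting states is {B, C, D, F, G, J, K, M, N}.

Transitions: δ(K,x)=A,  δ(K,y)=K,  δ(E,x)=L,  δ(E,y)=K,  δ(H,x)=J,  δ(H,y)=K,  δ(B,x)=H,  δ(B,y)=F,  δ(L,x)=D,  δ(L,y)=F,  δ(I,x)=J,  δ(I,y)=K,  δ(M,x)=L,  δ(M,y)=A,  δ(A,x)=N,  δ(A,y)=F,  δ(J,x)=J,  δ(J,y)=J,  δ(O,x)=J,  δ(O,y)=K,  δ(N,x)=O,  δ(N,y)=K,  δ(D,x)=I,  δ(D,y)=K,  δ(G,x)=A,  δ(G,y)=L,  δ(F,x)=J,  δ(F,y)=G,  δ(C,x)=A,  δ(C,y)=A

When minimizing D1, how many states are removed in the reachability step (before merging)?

No path from L leads to B, C, E, H, M; the other 10 states are all reachable.

5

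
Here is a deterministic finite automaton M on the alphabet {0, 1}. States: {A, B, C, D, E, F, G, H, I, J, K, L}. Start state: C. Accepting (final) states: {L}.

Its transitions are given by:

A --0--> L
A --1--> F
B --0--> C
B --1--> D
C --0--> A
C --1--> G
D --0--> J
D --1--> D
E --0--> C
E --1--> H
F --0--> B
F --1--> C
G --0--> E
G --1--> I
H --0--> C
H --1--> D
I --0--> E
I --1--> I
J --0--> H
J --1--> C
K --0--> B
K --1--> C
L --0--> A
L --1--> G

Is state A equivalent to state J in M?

No

States {K} cannot be reached from the start state, so discard them.
Initial partition by acceptance: {L} | {A,B,C,D,E,F,G,H,I,J}.
Refine {A,B,C,D,E,F,G,H,I,J} on symbol 0: members go to different blocks, giving {B,C,D,E,F,G,H,I,J} and {A}.
Split {B,C,D,E,F,G,H,I,J} by δ(·,0) → {B,D,E,F,G,H,I,J} and {C}.
Refine {B,D,E,F,G,H,I,J} on symbol 0: members go to different blocks, giving {D,F,G,I,J} and {B,E,H}.
On input 0, block {D,F,G,I,J} splits into {F,G,I,J} and {D}.
On input 1, block {F,G,I,J} splits into {F,J} and {G,I}.
Split {B,E,H} by δ(·,1) → {B,H} and {E}.
Stable partition: {L} | {F,J} | {A} | {C} | {B,H} | {D} | {G,I} | {E} — 8 equivalence classes.
A and J end up in different blocks, so they are distinguishable. For instance, the string '0' is accepted from only A.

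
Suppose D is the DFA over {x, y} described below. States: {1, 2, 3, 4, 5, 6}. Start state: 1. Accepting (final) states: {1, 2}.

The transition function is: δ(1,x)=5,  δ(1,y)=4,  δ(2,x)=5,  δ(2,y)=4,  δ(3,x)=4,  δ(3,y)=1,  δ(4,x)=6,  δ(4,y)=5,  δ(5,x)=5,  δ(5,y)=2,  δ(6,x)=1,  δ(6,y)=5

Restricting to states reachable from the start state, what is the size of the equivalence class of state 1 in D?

States {3} cannot be reached from the start state, so discard them.
Initial partition by acceptance: {1,2} | {4,5,6}.
Refine {4,5,6} on symbol x: members go to different blocks, giving {4,5} and {6}.
Split {4,5} by δ(·,x) → {4} and {5}.
Stable partition: {1,2} | {4} | {6} | {5} — 4 equivalence classes.
State 1 belongs to the block {1,2}, which has 2 states.

2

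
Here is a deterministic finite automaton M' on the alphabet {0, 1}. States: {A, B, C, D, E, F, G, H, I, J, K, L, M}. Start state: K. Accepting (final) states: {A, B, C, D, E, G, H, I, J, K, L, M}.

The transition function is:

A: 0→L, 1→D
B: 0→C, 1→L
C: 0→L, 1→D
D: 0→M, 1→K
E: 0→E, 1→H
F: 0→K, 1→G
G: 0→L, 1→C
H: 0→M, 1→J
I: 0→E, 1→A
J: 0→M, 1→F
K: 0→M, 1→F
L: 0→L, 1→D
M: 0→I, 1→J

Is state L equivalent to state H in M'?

No

States {B} cannot be reached from the start state, so discard them.
Initial partition by acceptance: {A,C,D,E,G,H,I,J,K,L,M} | {F}.
On input 1, block {A,C,D,E,G,H,I,J,K,L,M} splits into {A,C,D,E,G,H,I,L,M} and {J,K}.
On input 1, block {A,C,D,E,G,H,I,L,M} splits into {A,C,E,G,I,L} and {D,H,M}.
Split {A,C,E,G,I,L} by δ(·,1) → {A,C,E,L} and {G,I}.
Split {D,H,M} by δ(·,0) → {D,H} and {M}.
Stable partition: {A,C,E,L} | {F} | {J,K} | {D,H} | {G,I} | {M} — 6 equivalence classes.
L and H end up in different blocks, so they are distinguishable. For instance, the string '11' is accepted from only L.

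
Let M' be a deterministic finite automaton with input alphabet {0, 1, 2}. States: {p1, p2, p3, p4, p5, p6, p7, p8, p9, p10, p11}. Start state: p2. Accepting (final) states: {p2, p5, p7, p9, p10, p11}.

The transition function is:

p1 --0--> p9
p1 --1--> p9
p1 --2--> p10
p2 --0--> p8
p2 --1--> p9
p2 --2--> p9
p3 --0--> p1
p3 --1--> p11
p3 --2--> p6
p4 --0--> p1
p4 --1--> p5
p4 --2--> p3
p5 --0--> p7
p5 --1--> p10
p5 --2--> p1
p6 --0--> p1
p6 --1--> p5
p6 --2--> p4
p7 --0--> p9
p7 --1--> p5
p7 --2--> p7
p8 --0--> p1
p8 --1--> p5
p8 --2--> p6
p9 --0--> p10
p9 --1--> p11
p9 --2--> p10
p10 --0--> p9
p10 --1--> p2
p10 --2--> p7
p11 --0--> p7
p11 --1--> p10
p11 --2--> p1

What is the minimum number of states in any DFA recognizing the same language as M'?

7

P0 = {p2,p5,p7,p9,p10,p11} | {p1,p3,p4,p6,p8}.
On input 0, block {p2,p5,p7,p9,p10,p11} splits into {p5,p7,p9,p10,p11} and {p2}.
On input 1, block {p5,p7,p9,p10,p11} splits into {p5,p7,p9,p11} and {p10}.
Split {p5,p7,p9,p11} by δ(·,0) → {p5,p7,p11} and {p9}.
Refine {p5,p7,p11} on symbol 0: members go to different blocks, giving {p5,p11} and {p7}.
On input 0, block {p1,p3,p4,p6,p8} splits into {p3,p4,p6,p8} and {p1}.
No further refinement is possible. Final partition (7 blocks): {p5,p11} | {p3,p4,p6,p8} | {p2} | {p10} | {p9} | {p7} | {p1}.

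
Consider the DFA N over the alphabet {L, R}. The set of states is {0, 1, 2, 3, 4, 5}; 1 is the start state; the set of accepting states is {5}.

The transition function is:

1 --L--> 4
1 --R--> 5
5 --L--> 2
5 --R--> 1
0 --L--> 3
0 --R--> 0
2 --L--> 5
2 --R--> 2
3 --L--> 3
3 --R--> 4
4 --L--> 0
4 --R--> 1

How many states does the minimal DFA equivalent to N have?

6

All states are reachable from the start state.
Start with accepting vs non-accepting: {5} | {0,1,2,3,4}.
Split {0,1,2,3,4} by δ(·,L) → {0,1,3,4} and {2}.
Split {0,1,3,4} by δ(·,R) → {0,3,4} and {1}.
Refine {0,3,4} on symbol R: members go to different blocks, giving {0,3} and {4}.
Split {0,3} by δ(·,R) → {0} and {3}.
No further refinement is possible. Final partition (6 blocks): {5} | {0} | {2} | {1} | {4} | {3}.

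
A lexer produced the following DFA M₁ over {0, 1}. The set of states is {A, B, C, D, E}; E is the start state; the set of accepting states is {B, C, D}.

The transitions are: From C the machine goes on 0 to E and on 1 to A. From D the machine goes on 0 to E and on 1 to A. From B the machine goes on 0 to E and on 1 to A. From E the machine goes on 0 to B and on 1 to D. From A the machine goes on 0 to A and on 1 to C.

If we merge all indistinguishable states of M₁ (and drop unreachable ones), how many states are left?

Every state is reachable, so we keep all 5.
Initial partition by acceptance: {B,C,D} | {A,E}.
On input 0, block {A,E} splits into {A} and {E}.
No further refinement is possible. Final partition (3 blocks): {B,C,D} | {A} | {E}.

3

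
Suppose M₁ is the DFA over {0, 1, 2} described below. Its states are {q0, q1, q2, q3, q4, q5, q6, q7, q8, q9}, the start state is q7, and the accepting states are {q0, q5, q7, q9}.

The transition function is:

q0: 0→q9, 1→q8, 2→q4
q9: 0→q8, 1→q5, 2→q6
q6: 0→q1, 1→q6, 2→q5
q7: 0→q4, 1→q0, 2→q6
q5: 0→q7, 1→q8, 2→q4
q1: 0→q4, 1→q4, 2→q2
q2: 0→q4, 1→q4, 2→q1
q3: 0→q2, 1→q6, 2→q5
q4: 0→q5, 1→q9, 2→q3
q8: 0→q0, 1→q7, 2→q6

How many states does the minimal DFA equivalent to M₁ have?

5

Every state is reachable, so we keep all 10.
Initial partition by acceptance: {q0,q5,q7,q9} | {q1,q2,q3,q4,q6,q8}.
Split {q0,q5,q7,q9} by δ(·,0) → {q0,q5} and {q7,q9}.
Split {q1,q2,q3,q4,q6,q8} by δ(·,0) → {q1,q2,q3,q6} and {q4,q8}.
Refine {q1,q2,q3,q6} on symbol 0: members go to different blocks, giving {q1,q2} and {q3,q6}.
No further refinement is possible. Final partition (5 blocks): {q0,q5} | {q1,q2} | {q7,q9} | {q4,q8} | {q3,q6}.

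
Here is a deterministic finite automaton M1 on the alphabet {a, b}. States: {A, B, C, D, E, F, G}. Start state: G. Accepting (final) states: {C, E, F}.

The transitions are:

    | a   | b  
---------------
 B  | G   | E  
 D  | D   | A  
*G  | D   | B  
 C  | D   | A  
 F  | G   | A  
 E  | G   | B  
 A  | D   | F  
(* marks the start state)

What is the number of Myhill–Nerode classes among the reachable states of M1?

3

States {C} cannot be reached from the start state, so discard them.
Start with accepting vs non-accepting: {E,F} | {A,B,D,G}.
Refine {A,B,D,G} on symbol b: members go to different blocks, giving {A,B} and {D,G}.
No further refinement is possible. Final partition (3 blocks): {E,F} | {A,B} | {D,G}.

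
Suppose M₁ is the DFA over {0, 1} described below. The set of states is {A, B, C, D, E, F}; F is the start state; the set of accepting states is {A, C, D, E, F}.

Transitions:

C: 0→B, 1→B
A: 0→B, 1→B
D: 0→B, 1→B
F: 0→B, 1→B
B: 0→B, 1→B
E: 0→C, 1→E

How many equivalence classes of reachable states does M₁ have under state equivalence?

States {A,C,D,E} cannot be reached from the start state, so discard them.
Start with accepting vs non-accepting: {F} | {B}.
Stable partition: {F} | {B} — 2 equivalence classes.

2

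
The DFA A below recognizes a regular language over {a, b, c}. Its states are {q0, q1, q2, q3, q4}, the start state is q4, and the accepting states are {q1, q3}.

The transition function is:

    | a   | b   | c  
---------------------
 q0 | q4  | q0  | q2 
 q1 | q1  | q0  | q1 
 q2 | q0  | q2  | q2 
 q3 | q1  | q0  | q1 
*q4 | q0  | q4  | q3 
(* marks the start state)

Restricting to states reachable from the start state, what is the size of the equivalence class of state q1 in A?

2

P0 = {q1,q3} | {q0,q2,q4}.
On input c, block {q0,q2,q4} splits into {q0,q2} and {q4}.
Split {q0,q2} by δ(·,a) → {q0} and {q2}.
Stable partition: {q1,q3} | {q0} | {q4} | {q2} — 4 equivalence classes.
The equivalence class containing q1 is {q1,q3}, of size 2.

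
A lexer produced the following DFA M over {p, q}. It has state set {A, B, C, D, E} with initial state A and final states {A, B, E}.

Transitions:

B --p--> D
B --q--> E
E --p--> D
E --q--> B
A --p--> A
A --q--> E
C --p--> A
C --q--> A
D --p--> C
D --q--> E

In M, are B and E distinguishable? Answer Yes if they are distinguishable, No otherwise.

No

Start with accepting vs non-accepting: {A,B,E} | {C,D}.
Refine {A,B,E} on symbol p: members go to different blocks, giving {B,E} and {A}.
Refine {C,D} on symbol p: members go to different blocks, giving {C} and {D}.
Stable partition: {B,E} | {C} | {A} | {D} — 4 equivalence classes.
B and E lie in the same block of the stable partition, so they are equivalent — no string distinguishes them.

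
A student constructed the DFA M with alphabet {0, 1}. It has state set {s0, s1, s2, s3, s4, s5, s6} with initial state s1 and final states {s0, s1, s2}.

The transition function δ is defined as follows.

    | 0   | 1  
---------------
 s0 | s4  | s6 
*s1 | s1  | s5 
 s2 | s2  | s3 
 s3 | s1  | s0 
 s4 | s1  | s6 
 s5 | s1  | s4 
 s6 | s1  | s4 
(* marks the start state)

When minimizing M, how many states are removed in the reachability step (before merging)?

3

Starting at s1 and following transitions, the reachable set is {s1, s4, s5, s6}. That leaves s0, s2, s3 unreachable — 3 in total.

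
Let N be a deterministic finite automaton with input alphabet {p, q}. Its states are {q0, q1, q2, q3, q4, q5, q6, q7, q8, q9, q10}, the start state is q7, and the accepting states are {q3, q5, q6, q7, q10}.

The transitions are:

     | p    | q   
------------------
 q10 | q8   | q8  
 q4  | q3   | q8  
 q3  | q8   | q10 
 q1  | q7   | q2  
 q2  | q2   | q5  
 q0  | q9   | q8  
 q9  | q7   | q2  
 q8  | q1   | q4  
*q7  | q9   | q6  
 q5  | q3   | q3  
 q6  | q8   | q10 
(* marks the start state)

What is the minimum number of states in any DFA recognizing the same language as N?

8

First remove the unreachable states {q0}; 10 states remain.
Initial partition by acceptance: {q3,q5,q6,q7,q10} | {q1,q2,q4,q8,q9}.
Refine {q3,q5,q6,q7,q10} on symbol p: members go to different blocks, giving {q3,q6,q7,q10} and {q5}.
Split {q3,q6,q7,q10} by δ(·,q) → {q3,q6,q7} and {q10}.
Refine {q3,q6,q7} on symbol q: members go to different blocks, giving {q3,q6} and {q7}.
Split {q1,q2,q4,q8,q9} by δ(·,p) → {q1,q9} and {q2,q8} and {q4}.
Split {q2,q8} by δ(·,p) → {q2} and {q8}.
The partition is now stable with 8 blocks: {q3,q6} | {q1,q9} | {q5} | {q10} | {q7} | {q2} | {q4} | {q8}.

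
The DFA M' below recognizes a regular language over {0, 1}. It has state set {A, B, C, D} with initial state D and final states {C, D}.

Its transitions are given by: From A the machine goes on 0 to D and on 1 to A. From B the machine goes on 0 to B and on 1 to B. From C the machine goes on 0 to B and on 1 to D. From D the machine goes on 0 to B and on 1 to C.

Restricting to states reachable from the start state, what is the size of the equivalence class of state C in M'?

2

First remove the unreachable states {A}; 3 states remain.
Start with accepting vs non-accepting: {C,D} | {B}.
Stable partition: {C,D} | {B} — 2 equivalence classes.
The equivalence class containing C is {C,D}, of size 2.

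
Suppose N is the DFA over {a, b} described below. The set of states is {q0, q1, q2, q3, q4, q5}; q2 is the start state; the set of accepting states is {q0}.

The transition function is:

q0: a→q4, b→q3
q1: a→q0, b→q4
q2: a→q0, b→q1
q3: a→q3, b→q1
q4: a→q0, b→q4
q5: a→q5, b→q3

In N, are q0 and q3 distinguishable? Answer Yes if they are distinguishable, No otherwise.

States {q5} cannot be reached from the start state, so discard them.
P0 = {q0} | {q1,q2,q3,q4}.
Refine {q1,q2,q3,q4} on symbol a: members go to different blocks, giving {q1,q2,q4} and {q3}.
No further refinement is possible. Final partition (3 blocks): {q0} | {q1,q2,q4} | {q3}.
q0 and q3 end up in different blocks, so they are distinguishable. For instance, the string 'ε' is accepted from only q0.

Yes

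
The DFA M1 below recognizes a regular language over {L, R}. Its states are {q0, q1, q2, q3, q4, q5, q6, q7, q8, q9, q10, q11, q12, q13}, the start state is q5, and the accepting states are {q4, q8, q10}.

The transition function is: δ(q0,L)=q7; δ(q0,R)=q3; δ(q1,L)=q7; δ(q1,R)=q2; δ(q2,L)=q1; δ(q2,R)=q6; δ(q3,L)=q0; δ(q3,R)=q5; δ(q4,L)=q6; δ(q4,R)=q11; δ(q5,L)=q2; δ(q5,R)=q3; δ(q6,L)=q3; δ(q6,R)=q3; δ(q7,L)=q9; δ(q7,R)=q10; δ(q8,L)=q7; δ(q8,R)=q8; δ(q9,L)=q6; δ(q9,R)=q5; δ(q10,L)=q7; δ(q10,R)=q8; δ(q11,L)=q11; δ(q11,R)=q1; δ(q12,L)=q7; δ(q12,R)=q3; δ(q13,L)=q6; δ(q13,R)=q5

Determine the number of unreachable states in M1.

4

BFS from q5 reaches {q0, q1, q2, q3, q5, q6, q7, q8, q9, q10}; the 4 state(s) q4, q11, q12, q13 are never visited.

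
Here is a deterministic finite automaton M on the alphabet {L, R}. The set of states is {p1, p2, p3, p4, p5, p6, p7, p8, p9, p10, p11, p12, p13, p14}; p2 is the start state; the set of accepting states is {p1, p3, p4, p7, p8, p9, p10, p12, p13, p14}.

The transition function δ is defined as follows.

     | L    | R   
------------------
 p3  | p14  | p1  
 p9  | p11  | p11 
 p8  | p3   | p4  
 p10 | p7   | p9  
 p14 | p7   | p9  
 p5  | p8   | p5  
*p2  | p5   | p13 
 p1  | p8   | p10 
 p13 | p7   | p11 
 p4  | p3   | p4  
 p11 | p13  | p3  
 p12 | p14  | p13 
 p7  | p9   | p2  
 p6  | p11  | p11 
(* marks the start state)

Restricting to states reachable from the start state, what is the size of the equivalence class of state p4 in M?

2

First remove the unreachable states {p6,p12}; 12 states remain.
Start with accepting vs non-accepting: {p1,p3,p4,p7,p8,p9,p10,p13,p14} | {p2,p5,p11}.
On input L, block {p1,p3,p4,p7,p8,p9,p10,p13,p14} splits into {p1,p3,p4,p7,p8,p10,p13,p14} and {p9}.
Refine {p1,p3,p4,p7,p8,p10,p13,p14} on symbol L: members go to different blocks, giving {p1,p3,p4,p8,p10,p13,p14} and {p7}.
Refine {p1,p3,p4,p8,p10,p13,p14} on symbol L: members go to different blocks, giving {p1,p3,p4,p8} and {p10,p13,p14}.
On input L, block {p1,p3,p4,p8} splits into {p1,p4,p8} and {p3}.
Split {p1,p4,p8} by δ(·,L) → {p4,p8} and {p1}.
On input L, block {p2,p5,p11} splits into {p2} and {p5} and {p11}.
Split {p10,p13,p14} by δ(·,R) → {p10,p14} and {p13}.
The partition is now stable with 10 blocks: {p4,p8} | {p2} | {p9} | {p7} | {p10,p14} | {p3} | {p1} | {p5} | {p11} | {p13}.
State p4 belongs to the block {p4,p8}, which has 2 states.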